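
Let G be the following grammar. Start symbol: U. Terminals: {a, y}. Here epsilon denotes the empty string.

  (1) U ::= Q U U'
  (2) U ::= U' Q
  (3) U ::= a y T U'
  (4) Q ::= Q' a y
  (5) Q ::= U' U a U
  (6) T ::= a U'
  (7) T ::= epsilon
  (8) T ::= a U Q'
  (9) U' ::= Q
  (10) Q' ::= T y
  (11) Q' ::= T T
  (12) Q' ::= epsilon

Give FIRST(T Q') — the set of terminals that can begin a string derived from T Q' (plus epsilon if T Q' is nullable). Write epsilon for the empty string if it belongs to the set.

{epsilon, a, y}

FIRST(T) = {epsilon, a}
FIRST(Q') = {epsilon, a, y}  (via T y, T T)
FIRST(U) = {a, y}  (via Q U U', U' Q)
FIRST(Q) = {a, y}  (via Q' a y, U' U a U)
FIRST(U') = {a, y}  (via Q)
FIRST(T Q'): take FIRST of each symbol in turn, carrying on past any symbol whose FIRST contains epsilon; result {epsilon, a, y}.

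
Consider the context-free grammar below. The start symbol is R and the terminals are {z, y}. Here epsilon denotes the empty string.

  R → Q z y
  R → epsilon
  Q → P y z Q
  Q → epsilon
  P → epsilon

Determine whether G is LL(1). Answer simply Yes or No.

FIRST(R) = {epsilon, y, z}
FIRST(Q) = {epsilon, y}
FIRST(P) = {epsilon}
FOLLOW(R) = {$}
FOLLOW(Q) = {z}
FOLLOW(P) = {y}
Each cell of M receives at most one production.

Yes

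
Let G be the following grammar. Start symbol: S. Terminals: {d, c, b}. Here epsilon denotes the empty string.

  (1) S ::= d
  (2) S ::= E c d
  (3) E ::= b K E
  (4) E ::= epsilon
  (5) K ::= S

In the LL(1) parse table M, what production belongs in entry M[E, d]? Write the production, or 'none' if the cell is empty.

FIRST(E): from E::=b K E we get {b}; from E::=epsilon we get {epsilon}. So FIRST(E) = {epsilon, b}.
FIRST(S): from S::=d we get {d}; from S::=E c d we get {b, c}. So FIRST(S) = {b, c, d}.
FIRST(K): from K::=S we get {b, c, d}. So FIRST(K) = {b, c, d}.
FOLLOW(S) includes $ since S is the start symbol.
FOLLOW(E): in S::=E c d, E is followed by c d with FIRST {c}; in E::=b K E, the suffix after E is empty (adds nothing new). Thus FOLLOW(E) = {c}.
For E ::= b K E: FIRST(b K E) = {b}, so it goes in M[E, t] for t ∈ {b}.
For E ::= epsilon: FIRST(epsilon) = {epsilon}, so it goes in M[E, t] for t ∈ {}; since epsilon ∈ FIRST, also for every t ∈ FOLLOW(E) = {c}.
None of these place a production in M[E, d].

none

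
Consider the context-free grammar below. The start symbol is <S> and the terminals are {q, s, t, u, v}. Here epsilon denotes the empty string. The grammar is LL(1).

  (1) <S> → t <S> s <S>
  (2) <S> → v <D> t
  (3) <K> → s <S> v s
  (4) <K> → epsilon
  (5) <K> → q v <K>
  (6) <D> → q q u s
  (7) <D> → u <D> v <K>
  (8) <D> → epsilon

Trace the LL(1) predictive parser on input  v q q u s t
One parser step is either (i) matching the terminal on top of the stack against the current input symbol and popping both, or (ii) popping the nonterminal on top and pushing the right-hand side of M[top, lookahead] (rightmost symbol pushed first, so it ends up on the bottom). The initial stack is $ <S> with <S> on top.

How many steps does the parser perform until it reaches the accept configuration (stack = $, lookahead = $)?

8

step 1: stack=$ <S>  input=v q q u s t $  — expand <S> → v <D> t
step 2: stack=$ t <D> v  input=v q q u s t $  — match v
step 3: stack=$ t <D>  input=q q u s t $  — expand <D> → q q u s
step 4: stack=$ t s u q q  input=q q u s t $  — match q
step 5: stack=$ t s u q  input=q u s t $  — match q
step 6: stack=$ t s u  input=u s t $  — match u
step 7: stack=$ t s  input=s t $  — match s
step 8: stack=$ t  input=t $  — match t
Accept reached after 8 steps.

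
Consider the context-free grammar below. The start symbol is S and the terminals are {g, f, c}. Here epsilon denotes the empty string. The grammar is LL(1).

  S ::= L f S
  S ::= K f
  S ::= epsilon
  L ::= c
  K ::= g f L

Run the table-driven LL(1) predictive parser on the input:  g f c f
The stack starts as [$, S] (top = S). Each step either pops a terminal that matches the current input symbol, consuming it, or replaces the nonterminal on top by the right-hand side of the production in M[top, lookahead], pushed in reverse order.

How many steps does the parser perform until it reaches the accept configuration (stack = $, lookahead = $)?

7

     Stack      Input      Action
  1  $ S        g f c f $  expand S ::= K f
  2  $ f K      g f c f $  expand K ::= g f L
  3  $ f L f g  g f c f $  match g
  4  $ f L f    f c f $    match f
  5  $ f L      c f $      expand L ::= c
  6  $ f c      c f $      match c
  7  $ f        f $        match f
Accept reached after 7 steps.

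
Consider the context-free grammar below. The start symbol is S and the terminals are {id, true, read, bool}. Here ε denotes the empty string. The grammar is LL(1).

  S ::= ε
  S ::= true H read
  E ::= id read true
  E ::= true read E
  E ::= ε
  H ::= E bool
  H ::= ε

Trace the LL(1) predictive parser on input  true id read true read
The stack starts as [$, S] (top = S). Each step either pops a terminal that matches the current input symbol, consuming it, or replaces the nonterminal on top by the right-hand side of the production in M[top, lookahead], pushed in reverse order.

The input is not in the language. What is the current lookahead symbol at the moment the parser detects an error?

read

step 1: stack=$ S  input=true id read true read $  — expand S ::= true H read
step 2: stack=$ read H true  input=true id read true read $  — match true
step 3: stack=$ read H  input=id read true read $  — expand H ::= E bool
step 4: stack=$ read bool E  input=id read true read $  — expand E ::= id read true
step 5: stack=$ read bool true read id  input=id read true read $  — match id
step 6: stack=$ read bool true read  input=read true read $  — match read
step 7: stack=$ read bool true  input=true read $  — match true
step 8: stack=$ read bool  input=read $  — error: top is terminal bool but lookahead is read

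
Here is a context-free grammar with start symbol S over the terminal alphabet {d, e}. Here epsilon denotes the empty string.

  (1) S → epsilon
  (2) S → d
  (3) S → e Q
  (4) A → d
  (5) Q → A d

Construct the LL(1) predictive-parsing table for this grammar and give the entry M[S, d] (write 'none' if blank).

S → d

FIRST(S): from S→epsilon we get {epsilon}; from S→d we get {d}; from S→e Q we get {e}. So FIRST(S) = {epsilon, d, e}.
FIRST(A): from A→d we get {d}. So FIRST(A) = {d}.
FIRST(Q): from Q→A d we get {d}. So FIRST(Q) = {d}.
FOLLOW(S) includes $ since S is the start symbol.
FOLLOW(S): S appears on no right-hand side. Thus FOLLOW(S) = {$}.
For S → epsilon: FIRST(epsilon) = {epsilon}, so it goes in M[S, t] for t ∈ {}; since epsilon ∈ FIRST, also for every t ∈ FOLLOW(S) = {$}.
For S → d: FIRST(d) = {d}, so it goes in M[S, t] for t ∈ {d}.
For S → e Q: FIRST(e Q) = {e}, so it goes in M[S, t] for t ∈ {e}.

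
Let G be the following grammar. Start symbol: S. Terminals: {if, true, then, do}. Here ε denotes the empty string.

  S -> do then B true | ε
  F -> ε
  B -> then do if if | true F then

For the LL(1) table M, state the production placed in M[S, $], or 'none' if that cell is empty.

FIRST(S) = {ε, do}
FIRST(F) = {ε}
FIRST(B) = {then, true}
FOLLOW(S) includes $ since S is the start symbol.
FOLLOW(S): S appears on no right-hand side. Thus FOLLOW(S) = {$}.
For S -> do then B true: FIRST(do then B true) = {do}, so it goes in M[S, t] for t ∈ {do}.
For S -> ε: FIRST(ε) = {ε}, so it goes in M[S, t] for t ∈ {}; since ε ∈ FIRST, also for every t ∈ FOLLOW(S) = {$}.

S -> ε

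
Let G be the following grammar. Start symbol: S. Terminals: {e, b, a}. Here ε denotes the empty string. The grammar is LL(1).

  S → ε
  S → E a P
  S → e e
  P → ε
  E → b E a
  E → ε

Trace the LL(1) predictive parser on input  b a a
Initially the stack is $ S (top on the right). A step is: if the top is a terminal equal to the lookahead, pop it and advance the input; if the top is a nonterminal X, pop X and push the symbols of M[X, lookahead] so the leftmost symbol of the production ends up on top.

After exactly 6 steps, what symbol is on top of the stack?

     Stack        Input    Action
  1  $ S          b a a $  expand S → E a P
  2  $ P a E      b a a $  expand E → b E a
  3  $ P a a E b  b a a $  match b
  4  $ P a a E    a a $    expand E → ε
  5  $ P a a      a a $    match a
  6  $ P a        a $      match a
Stack after step 6: $ P (top = P).

P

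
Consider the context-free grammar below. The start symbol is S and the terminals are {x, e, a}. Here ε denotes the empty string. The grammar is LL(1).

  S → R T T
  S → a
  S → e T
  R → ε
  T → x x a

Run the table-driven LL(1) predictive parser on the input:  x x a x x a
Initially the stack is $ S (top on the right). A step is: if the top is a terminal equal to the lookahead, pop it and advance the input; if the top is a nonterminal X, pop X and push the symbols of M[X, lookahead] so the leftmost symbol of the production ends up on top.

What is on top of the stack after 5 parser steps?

a

     Stack      Input          Action
  1  $ S        x x a x x a $  expand S → R T T
  2  $ T T R    x x a x x a $  expand R → ε
  3  $ T T      x x a x x a $  expand T → x x a
  4  $ T a x x  x x a x x a $  match x
  5  $ T a x    x a x x a $    match x
Stack after step 5: $ T a (top = a).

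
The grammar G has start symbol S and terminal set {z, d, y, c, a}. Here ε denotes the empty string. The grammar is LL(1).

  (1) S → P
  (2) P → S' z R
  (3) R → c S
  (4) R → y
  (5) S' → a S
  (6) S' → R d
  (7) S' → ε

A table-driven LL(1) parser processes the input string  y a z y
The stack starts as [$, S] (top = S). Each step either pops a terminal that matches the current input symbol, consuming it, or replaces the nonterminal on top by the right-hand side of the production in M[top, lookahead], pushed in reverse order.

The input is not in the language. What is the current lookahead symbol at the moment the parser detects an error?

step 1: stack=$ S  input=y a z y $  — expand S → P
step 2: stack=$ P  input=y a z y $  — expand P → S' z R
step 3: stack=$ R z S'  input=y a z y $  — expand S' → R d
step 4: stack=$ R z d R  input=y a z y $  — expand R → y
step 5: stack=$ R z d y  input=y a z y $  — match y
step 6: stack=$ R z d  input=a z y $  — error: top is terminal d but lookahead is a

a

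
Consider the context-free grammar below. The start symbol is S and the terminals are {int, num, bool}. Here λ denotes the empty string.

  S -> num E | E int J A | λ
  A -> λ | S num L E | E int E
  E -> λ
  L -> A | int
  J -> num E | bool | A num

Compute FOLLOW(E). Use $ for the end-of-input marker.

FIRST(E) = {λ}
FIRST(S) = {λ, int, num}  (via E int J A)
FIRST(A) = {λ, int, num}  (via S num L E, E int E)
FIRST(L) = {λ, int, num}  (via A)
FIRST(J) = {bool, int, num}  (via A num)
FOLLOW(S) includes $ since S is the start symbol.
FOLLOW(S): in A->S num L E, S is followed by num L E with FIRST {num}. Thus FOLLOW(S) = {$, num}.
FOLLOW(J): in S->E int J A, J is followed by A with FIRST {λ, int, num}; in S->E int J A, the suffix after J is nullable, so FOLLOW(J) ⊇ FOLLOW(S) = {$, num}. Thus FOLLOW(J) = {$, int, num}.
FOLLOW(A): in S->E int J A, the suffix after A is empty, so FOLLOW(A) ⊇ FOLLOW(S) = {$, num}; in L->A, the suffix after A is empty, so FOLLOW(A) ⊇ FOLLOW(L) = {$, num}; in J->A num, A is followed by num with FIRST {num}. Thus FOLLOW(A) = {$, num}.
FOLLOW(E): in S->num E, the suffix after E is empty, so FOLLOW(E) ⊇ FOLLOW(S) = {$, num}; in S->E int J A, E is followed by int J A with FIRST {int}; in A->S num L E, the suffix after E is empty, so FOLLOW(E) ⊇ FOLLOW(A) = {$, num}; in A->E int E (occurrence 1), E is followed by int E with FIRST {int}; in A->E int E (occurrence 2), the suffix after E is empty, so FOLLOW(E) ⊇ FOLLOW(A) = {$, num}; in J->num E, the suffix after E is empty, so FOLLOW(E) ⊇ FOLLOW(J) = {$, int, num}. Thus FOLLOW(E) = {$, int, num}.
FOLLOW(L): in A->S num L E, L is followed by E with FIRST {λ}; in A->S num L E, the suffix after L is nullable, so FOLLOW(L) ⊇ FOLLOW(A) = {$, num}. Thus FOLLOW(L) = {$, num}.

{$, int, num}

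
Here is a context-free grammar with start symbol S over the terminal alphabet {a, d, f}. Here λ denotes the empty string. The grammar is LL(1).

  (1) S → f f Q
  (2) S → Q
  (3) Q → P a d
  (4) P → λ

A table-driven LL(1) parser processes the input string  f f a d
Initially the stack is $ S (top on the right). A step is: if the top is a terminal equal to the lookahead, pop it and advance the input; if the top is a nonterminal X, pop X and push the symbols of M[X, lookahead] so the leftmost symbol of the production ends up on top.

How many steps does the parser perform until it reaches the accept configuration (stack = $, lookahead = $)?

7

     Stack    Input      Action
  1  $ S      f f a d $  expand S → f f Q
  2  $ Q f f  f f a d $  match f
  3  $ Q f    f a d $    match f
  4  $ Q      a d $      expand Q → P a d
  5  $ d a P  a d $      expand P → λ
  6  $ d a    a d $      match a
  7  $ d      d $        match d
Accept reached after 7 steps.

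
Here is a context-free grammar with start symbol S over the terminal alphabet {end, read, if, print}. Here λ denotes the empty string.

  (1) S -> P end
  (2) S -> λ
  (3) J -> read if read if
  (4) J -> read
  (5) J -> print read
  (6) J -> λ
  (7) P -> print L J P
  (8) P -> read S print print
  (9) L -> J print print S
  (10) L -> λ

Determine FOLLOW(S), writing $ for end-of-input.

{$, print, read}

FIRST(J): from J->read if read if we get {read}; from J->read we get {read}; from J->print read we get {print}; from J->λ we get {λ}. So FIRST(J) = {λ, print, read}.
FIRST(P): from P->print L J P we get {print}; from P->read S print print we get {read}. So FIRST(P) = {print, read}.
FIRST(S): from S->P end we get {print, read}; from S->λ we get {λ}. So FIRST(S) = {λ, print, read}.
FIRST(L): from L->J print print S we get {print, read}; from L->λ we get {λ}. So FIRST(L) = {λ, print, read}.
FOLLOW(S) includes $ since S is the start symbol.
FOLLOW(J): in P->print L J P, J is followed by P with FIRST {print, read}; in L->J print print S, J is followed by print print S with FIRST {print}. Thus FOLLOW(J) = {print, read}.
FOLLOW(P): in S->P end, P is followed by end with FIRST {end}; in P->print L J P, the suffix after P is empty (adds nothing new). Thus FOLLOW(P) = {end}.
FOLLOW(L): in P->print L J P, L is followed by J P with FIRST {print, read}. Thus FOLLOW(L) = {print, read}.
FOLLOW(S): in P->read S print print, S is followed by print print with FIRST {print}; in L->J print print S, the suffix after S is empty, so FOLLOW(S) ⊇ FOLLOW(L) = {print, read}. Thus FOLLOW(S) = {$, print, read}.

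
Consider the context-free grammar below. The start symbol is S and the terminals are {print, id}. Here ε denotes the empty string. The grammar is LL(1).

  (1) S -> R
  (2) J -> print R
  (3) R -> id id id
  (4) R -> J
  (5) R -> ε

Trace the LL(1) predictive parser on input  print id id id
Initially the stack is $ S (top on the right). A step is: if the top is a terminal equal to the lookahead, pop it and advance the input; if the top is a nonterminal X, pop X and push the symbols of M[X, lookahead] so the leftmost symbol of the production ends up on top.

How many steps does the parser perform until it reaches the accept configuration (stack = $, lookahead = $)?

step 1: stack=$ S  input=print id id id $  — expand S -> R
step 2: stack=$ R  input=print id id id $  — expand R -> J
step 3: stack=$ J  input=print id id id $  — expand J -> print R
step 4: stack=$ R print  input=print id id id $  — match print
step 5: stack=$ R  input=id id id $  — expand R -> id id id
step 6: stack=$ id id id  input=id id id $  — match id
step 7: stack=$ id id  input=id id $  — match id
step 8: stack=$ id  input=id $  — match id
Accept reached after 8 steps.

8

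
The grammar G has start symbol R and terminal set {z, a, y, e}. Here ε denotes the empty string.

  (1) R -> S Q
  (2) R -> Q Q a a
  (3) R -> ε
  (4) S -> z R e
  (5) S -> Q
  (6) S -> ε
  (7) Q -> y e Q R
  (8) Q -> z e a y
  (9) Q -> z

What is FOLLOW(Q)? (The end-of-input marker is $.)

FIRST(Q) = {y, z}
FIRST(S) = {ε, y, z}  (via Q)
FIRST(R) = {ε, y, z}  (via S Q, Q Q a a)
FOLLOW(R) includes $ since R is the start symbol.
FOLLOW(S): in R->S Q, S is followed by Q with FIRST {y, z}. Thus FOLLOW(S) = {y, z}.
FOLLOW(R): in S->z R e, R is followed by e with FIRST {e}; in Q->y e Q R, the suffix after R is empty, so FOLLOW(R) ⊇ FOLLOW(Q) = {$, a, e, y, z}. Thus FOLLOW(R) = {$, a, e, y, z}.
FOLLOW(Q): in R->S Q, the suffix after Q is empty, so FOLLOW(Q) ⊇ FOLLOW(R) = {$, a, e, y, z}; in R->Q Q a a (occurrence 1), Q is followed by Q a a with FIRST {y, z}; in R->Q Q a a (occurrence 2), Q is followed by a a with FIRST {a}; in S->Q, the suffix after Q is empty, so FOLLOW(Q) ⊇ FOLLOW(S) = {y, z}; in Q->y e Q R, Q is followed by R with FIRST {ε, y, z}; in Q->y e Q R, the suffix after Q is nullable (adds nothing new). Thus FOLLOW(Q) = {$, a, e, y, z}.

{$, a, e, y, z}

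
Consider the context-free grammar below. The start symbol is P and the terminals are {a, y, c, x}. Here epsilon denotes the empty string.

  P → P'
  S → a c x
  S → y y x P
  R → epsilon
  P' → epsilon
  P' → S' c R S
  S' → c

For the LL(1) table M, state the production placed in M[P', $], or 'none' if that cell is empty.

FIRST(S) = {a, y}
FIRST(R) = {epsilon}
FIRST(S') = {c}
FIRST(P') = {epsilon, c}  (via S' c R S)
FIRST(P) = {epsilon, c}  (via P')
FOLLOW(P) includes $ since P is the start symbol.
FOLLOW(P): in S→y y x P, the suffix after P is empty, so FOLLOW(P) ⊇ FOLLOW(S) = {$}. Thus FOLLOW(P) = {$}.
FOLLOW(P'): in P→P', the suffix after P' is empty, so FOLLOW(P') ⊇ FOLLOW(P) = {$}. Thus FOLLOW(P') = {$}.
For P' → epsilon: FIRST(epsilon) = {epsilon}, so it goes in M[P', t] for t ∈ {}; since epsilon ∈ FIRST, also for every t ∈ FOLLOW(P') = {$}.
For P' → S' c R S: FIRST(S' c R S) = {c}, so it goes in M[P', t] for t ∈ {c}.

P' → epsilon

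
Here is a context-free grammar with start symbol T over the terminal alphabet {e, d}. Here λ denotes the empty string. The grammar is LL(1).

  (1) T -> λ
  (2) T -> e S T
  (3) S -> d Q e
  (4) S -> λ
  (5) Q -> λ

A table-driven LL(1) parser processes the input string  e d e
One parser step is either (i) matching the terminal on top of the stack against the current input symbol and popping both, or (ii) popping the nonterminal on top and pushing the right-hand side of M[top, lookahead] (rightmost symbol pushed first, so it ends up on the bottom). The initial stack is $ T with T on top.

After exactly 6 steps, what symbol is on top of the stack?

T

step 1: stack=$ T  input=e d e $  — expand T -> e S T
step 2: stack=$ T S e  input=e d e $  — match e
step 3: stack=$ T S  input=d e $  — expand S -> d Q e
step 4: stack=$ T e Q d  input=d e $  — match d
step 5: stack=$ T e Q  input=e $  — expand Q -> λ
step 6: stack=$ T e  input=e $  — match e
Stack after step 6: $ T (top = T).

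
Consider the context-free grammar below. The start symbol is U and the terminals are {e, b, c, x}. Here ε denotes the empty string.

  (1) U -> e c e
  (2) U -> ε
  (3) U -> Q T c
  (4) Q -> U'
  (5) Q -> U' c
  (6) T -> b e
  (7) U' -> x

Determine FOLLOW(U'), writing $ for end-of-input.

{b, c}

FIRST(T) = {b}
FIRST(U') = {x}
FIRST(Q) = {x}  (via U', U' c)
FIRST(U) = {ε, e, x}  (via Q T c)
FOLLOW(U) includes $ since U is the start symbol.
FOLLOW(U): U appears on no right-hand side. Thus FOLLOW(U) = {$}.
FOLLOW(Q): in U->Q T c, Q is followed by T c with FIRST {b}. Thus FOLLOW(Q) = {b}.
FOLLOW(T): in U->Q T c, T is followed by c with FIRST {c}. Thus FOLLOW(T) = {c}.
FOLLOW(U'): in Q->U', the suffix after U' is empty, so FOLLOW(U') ⊇ FOLLOW(Q) = {b}; in Q->U' c, U' is followed by c with FIRST {c}. Thus FOLLOW(U') = {b, c}.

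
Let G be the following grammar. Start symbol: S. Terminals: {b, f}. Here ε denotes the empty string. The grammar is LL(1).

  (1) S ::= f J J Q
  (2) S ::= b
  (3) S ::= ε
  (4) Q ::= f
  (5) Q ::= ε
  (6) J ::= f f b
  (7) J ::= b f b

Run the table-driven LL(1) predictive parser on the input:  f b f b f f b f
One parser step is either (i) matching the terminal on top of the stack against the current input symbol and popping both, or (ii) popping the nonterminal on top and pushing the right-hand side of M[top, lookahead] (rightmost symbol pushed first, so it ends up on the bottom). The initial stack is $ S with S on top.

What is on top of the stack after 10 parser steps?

Q

      Stack        Input              Action
   1  $ S          f b f b f f b f $  expand S ::= f J J Q
   2  $ Q J J f    f b f b f f b f $  match f
   3  $ Q J J      b f b f f b f $    expand J ::= b f b
   4  $ Q J b f b  b f b f f b f $    match b
   5  $ Q J b f    f b f f b f $      match f
   6  $ Q J b      b f f b f $        match b
   7  $ Q J        f f b f $          expand J ::= f f b
   8  $ Q b f f    f f b f $          match f
   9  $ Q b f      f b f $            match f
  10  $ Q b        b f $              match b
Stack after step 10: $ Q (top = Q).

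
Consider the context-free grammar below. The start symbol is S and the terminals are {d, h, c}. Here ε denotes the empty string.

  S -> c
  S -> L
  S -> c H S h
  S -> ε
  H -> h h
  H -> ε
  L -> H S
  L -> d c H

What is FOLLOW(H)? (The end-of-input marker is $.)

{$, c, d, h}

FIRST(H): from H->h h we get {h}; from H->ε we get {ε}. So FIRST(H) = {ε, h}.
FIRST(S): from S->c we get {c}; from S->L we get {ε, c, d, h}; from S->c H S h we get {c}; from S->ε we get {ε}. So FIRST(S) = {ε, c, d, h}.
FIRST(L): from L->H S we get {ε, c, d, h}; from L->d c H we get {d}. So FIRST(L) = {ε, c, d, h}.
FOLLOW(S) includes $ since S is the start symbol.
FOLLOW(S): in S->c H S h, S is followed by h with FIRST {h}; in L->H S, the suffix after S is empty, so FOLLOW(S) ⊇ FOLLOW(L) = {$, h}. Thus FOLLOW(S) = {$, h}.
FOLLOW(L): in S->L, the suffix after L is empty, so FOLLOW(L) ⊇ FOLLOW(S) = {$, h}. Thus FOLLOW(L) = {$, h}.
FOLLOW(H): in S->c H S h, H is followed by S h with FIRST {c, d, h}; in L->H S, H is followed by S with FIRST {ε, c, d, h}; in L->H S, the suffix after H is nullable, so FOLLOW(H) ⊇ FOLLOW(L) = {$, h}; in L->d c H, the suffix after H is empty, so FOLLOW(H) ⊇ FOLLOW(L) = {$, h}. Thus FOLLOW(H) = {$, c, d, h}.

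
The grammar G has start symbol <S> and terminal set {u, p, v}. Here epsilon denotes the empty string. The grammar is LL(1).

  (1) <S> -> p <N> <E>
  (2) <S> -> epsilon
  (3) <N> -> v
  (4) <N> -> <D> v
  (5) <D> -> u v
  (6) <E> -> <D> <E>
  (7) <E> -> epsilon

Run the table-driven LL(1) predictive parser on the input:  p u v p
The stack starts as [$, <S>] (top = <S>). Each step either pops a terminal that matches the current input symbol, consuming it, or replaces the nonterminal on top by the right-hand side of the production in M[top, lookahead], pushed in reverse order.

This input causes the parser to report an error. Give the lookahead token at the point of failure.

p

     Stack        Input      Action
  1  $ <S>        p u v p $  expand <S> -> p <N> <E>
  2  $ <E> <N> p  p u v p $  match p
  3  $ <E> <N>    u v p $    expand <N> -> <D> v
  4  $ <E> v <D>  u v p $    expand <D> -> u v
  5  $ <E> v v u  u v p $    match u
  6  $ <E> v v    v p $      match v
  7  $ <E> v      p $        error: top is terminal v but lookahead is p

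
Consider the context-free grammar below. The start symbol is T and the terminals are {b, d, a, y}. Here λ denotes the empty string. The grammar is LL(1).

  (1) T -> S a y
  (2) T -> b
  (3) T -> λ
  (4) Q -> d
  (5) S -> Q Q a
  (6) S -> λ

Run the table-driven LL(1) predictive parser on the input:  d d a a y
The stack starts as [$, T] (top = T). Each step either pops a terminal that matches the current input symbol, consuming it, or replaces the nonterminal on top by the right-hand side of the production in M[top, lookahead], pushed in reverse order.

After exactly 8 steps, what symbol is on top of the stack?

     Stack        Input        Action
  1  $ T          d d a a y $  expand T -> S a y
  2  $ y a S      d d a a y $  expand S -> Q Q a
  3  $ y a a Q Q  d d a a y $  expand Q -> d
  4  $ y a a Q d  d d a a y $  match d
  5  $ y a a Q    d a a y $    expand Q -> d
  6  $ y a a d    d a a y $    match d
  7  $ y a a      a a y $      match a
  8  $ y a        a y $        match a
Stack after step 8: $ y (top = y).

y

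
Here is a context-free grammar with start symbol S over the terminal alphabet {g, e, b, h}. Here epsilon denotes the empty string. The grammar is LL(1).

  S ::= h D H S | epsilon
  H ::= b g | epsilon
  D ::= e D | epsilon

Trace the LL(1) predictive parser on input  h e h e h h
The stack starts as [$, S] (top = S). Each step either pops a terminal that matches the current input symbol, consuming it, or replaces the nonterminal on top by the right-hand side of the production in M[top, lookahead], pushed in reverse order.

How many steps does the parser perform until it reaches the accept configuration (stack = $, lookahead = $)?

step 1: stack=$ S  input=h e h e h h $  — expand S ::= h D H S
step 2: stack=$ S H D h  input=h e h e h h $  — match h
step 3: stack=$ S H D  input=e h e h h $  — expand D ::= e D
step 4: stack=$ S H D e  input=e h e h h $  — match e
step 5: stack=$ S H D  input=h e h h $  — expand D ::= epsilon
step 6: stack=$ S H  input=h e h h $  — expand H ::= epsilon
step 7: stack=$ S  input=h e h h $  — expand S ::= h D H S
step 8: stack=$ S H D h  input=h e h h $  — match h
step 9: stack=$ S H D  input=e h h $  — expand D ::= e D
step 10: stack=$ S H D e  input=e h h $  — match e
step 11: stack=$ S H D  input=h h $  — expand D ::= epsilon
step 12: stack=$ S H  input=h h $  — expand H ::= epsilon
step 13: stack=$ S  input=h h $  — expand S ::= h D H S
step 14: stack=$ S H D h  input=h h $  — match h
step 15: stack=$ S H D  input=h $  — expand D ::= epsilon
step 16: stack=$ S H  input=h $  — expand H ::= epsilon
step 17: stack=$ S  input=h $  — expand S ::= h D H S
step 18: stack=$ S H D h  input=h $  — match h
step 19: stack=$ S H D  input=$  — expand D ::= epsilon
step 20: stack=$ S H  input=$  — expand H ::= epsilon
step 21: stack=$ S  input=$  — expand S ::= epsilon
Accept reached after 21 steps.

21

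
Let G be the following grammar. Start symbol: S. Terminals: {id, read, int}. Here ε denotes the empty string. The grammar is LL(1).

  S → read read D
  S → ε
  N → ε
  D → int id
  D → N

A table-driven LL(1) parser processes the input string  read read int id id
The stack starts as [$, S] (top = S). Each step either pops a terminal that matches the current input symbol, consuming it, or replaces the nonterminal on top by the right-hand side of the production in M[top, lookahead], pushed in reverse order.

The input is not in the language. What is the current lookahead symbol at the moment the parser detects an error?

     Stack          Input                  Action
  1  $ S            read read int id id $  expand S → read read D
  2  $ D read read  read read int id id $  match read
  3  $ D read       read int id id $       match read
  4  $ D            int id id $            expand D → int id
  5  $ id int       int id id $            match int
  6  $ id           id id $                match id
  7  $              id $                   error: stack empty but input remains

id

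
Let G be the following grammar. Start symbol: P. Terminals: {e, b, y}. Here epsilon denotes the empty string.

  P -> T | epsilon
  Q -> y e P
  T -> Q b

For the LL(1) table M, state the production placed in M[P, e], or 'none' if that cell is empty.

none

FIRST(Q) = {y}
FIRST(T) = {y}  (via Q b)
FIRST(P) = {epsilon, y}  (via T)
FOLLOW(P) includes $ since P is the start symbol.
FOLLOW(Q): in T->Q b, Q is followed by b with FIRST {b}. Thus FOLLOW(Q) = {b}.
FOLLOW(P): in Q->y e P, the suffix after P is empty, so FOLLOW(P) ⊇ FOLLOW(Q) = {b}. Thus FOLLOW(P) = {$, b}.
For P -> T: FIRST(T) = {y}, so it goes in M[P, t] for t ∈ {y}.
For P -> epsilon: FIRST(epsilon) = {epsilon}, so it goes in M[P, t] for t ∈ {}; since epsilon ∈ FIRST, also for every t ∈ FOLLOW(P) = {$, b}.
None of these place a production in M[P, e].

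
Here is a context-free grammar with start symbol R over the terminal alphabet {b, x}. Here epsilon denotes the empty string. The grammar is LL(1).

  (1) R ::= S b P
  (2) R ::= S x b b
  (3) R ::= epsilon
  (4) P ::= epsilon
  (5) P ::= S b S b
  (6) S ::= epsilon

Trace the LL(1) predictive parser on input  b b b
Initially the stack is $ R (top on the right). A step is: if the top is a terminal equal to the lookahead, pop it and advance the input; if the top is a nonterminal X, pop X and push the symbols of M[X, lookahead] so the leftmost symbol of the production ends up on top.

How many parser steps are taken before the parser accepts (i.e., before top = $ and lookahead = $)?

     Stack      Input    Action
  1  $ R        b b b $  expand R ::= S b P
  2  $ P b S    b b b $  expand S ::= epsilon
  3  $ P b      b b b $  match b
  4  $ P        b b $    expand P ::= S b S b
  5  $ b S b S  b b $    expand S ::= epsilon
  6  $ b S b    b b $    match b
  7  $ b S      b $      expand S ::= epsilon
  8  $ b        b $      match b
Accept reached after 8 steps.

8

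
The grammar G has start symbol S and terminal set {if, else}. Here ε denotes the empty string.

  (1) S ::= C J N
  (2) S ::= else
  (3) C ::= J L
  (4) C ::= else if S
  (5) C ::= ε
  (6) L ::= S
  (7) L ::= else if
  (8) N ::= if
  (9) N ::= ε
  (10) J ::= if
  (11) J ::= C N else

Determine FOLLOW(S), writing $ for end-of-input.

{$, else, if}

FIRST(N) = {ε, if}
FIRST(S) = {else, if}  (via C J N)
FIRST(L) = {else, if}  (via S)
FIRST(C) = {ε, else, if}  (via J L)
FIRST(J) = {else, if}  (via C N else)
FOLLOW(S) includes $ since S is the start symbol.
FOLLOW(C): in S::=C J N, C is followed by J N with FIRST {else, if}; in J::=C N else, C is followed by N else with FIRST {else, if}. Thus FOLLOW(C) = {else, if}.
FOLLOW(L): in C::=J L, the suffix after L is empty, so FOLLOW(L) ⊇ FOLLOW(C) = {else, if}. Thus FOLLOW(L) = {else, if}.
FOLLOW(S): in C::=else if S, the suffix after S is empty, so FOLLOW(S) ⊇ FOLLOW(C) = {else, if}; in L::=S, the suffix after S is empty, so FOLLOW(S) ⊇ FOLLOW(L) = {else, if}. Thus FOLLOW(S) = {$, else, if}.
FOLLOW(N): in S::=C J N, the suffix after N is empty, so FOLLOW(N) ⊇ FOLLOW(S) = {$, else, if}; in J::=C N else, N is followed by else with FIRST {else}. Thus FOLLOW(N) = {$, else, if}.
FOLLOW(J): in S::=C J N, J is followed by N with FIRST {ε, if}; in S::=C J N, the suffix after J is nullable, so FOLLOW(J) ⊇ FOLLOW(S) = {$, else, if}; in C::=J L, J is followed by L with FIRST {else, if}. Thus FOLLOW(J) = {$, else, if}.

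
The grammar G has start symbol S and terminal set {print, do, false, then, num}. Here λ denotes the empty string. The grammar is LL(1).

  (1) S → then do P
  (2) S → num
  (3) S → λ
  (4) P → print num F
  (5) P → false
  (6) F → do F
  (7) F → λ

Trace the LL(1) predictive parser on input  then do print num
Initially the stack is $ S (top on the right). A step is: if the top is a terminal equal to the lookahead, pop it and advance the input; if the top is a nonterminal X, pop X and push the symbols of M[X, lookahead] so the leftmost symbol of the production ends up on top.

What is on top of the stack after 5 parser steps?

     Stack          Input                Action
  1  $ S            then do print num $  expand S → then do P
  2  $ P do then    then do print num $  match then
  3  $ P do         do print num $       match do
  4  $ P            print num $          expand P → print num F
  5  $ F num print  print num $          match print
Stack after step 5: $ F num (top = num).

num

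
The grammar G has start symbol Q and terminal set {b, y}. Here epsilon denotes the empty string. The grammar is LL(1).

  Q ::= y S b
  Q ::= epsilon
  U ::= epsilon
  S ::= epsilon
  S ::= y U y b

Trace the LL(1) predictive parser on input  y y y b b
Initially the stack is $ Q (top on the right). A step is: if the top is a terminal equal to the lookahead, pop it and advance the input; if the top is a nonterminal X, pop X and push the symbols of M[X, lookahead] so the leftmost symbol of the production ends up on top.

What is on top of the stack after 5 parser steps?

y

     Stack        Input        Action
  1  $ Q          y y y b b $  expand Q ::= y S b
  2  $ b S y      y y y b b $  match y
  3  $ b S        y y b b $    expand S ::= y U y b
  4  $ b b y U y  y y b b $    match y
  5  $ b b y U    y b b $      expand U ::= epsilon
Stack after step 5: $ b b y (top = y).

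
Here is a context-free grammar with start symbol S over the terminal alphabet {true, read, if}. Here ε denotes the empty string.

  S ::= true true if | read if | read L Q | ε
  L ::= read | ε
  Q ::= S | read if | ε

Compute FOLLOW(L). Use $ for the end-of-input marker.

FIRST(S): from S::=true true if we get {true}; from S::=read if we get {read}; from S::=read L Q we get {read}; from S::=ε we get {ε}. So FIRST(S) = {ε, read, true}.
FIRST(L): from L::=read we get {read}; from L::=ε we get {ε}. So FIRST(L) = {ε, read}.
FIRST(Q): from Q::=S we get {ε, read, true}; from Q::=read if we get {read}; from Q::=ε we get {ε}. So FIRST(Q) = {ε, read, true}.
FOLLOW(S) includes $ since S is the start symbol.
FOLLOW(S): in Q::=S, the suffix after S is empty, so FOLLOW(S) ⊇ FOLLOW(Q) = {$}. Thus FOLLOW(S) = {$}.
FOLLOW(L): in S::=read L Q, L is followed by Q with FIRST {ε, read, true}; in S::=read L Q, the suffix after L is nullable, so FOLLOW(L) ⊇ FOLLOW(S) = {$}. Thus FOLLOW(L) = {$, read, true}.
FOLLOW(Q): in S::=read L Q, the suffix after Q is empty, so FOLLOW(Q) ⊇ FOLLOW(S) = {$}. Thus FOLLOW(Q) = {$}.

{$, read, true}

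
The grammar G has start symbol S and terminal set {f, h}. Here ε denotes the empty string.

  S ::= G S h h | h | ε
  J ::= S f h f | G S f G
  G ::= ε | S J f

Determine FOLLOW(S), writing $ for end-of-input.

FIRST(S): from S::=G S h h we get {f, h}; from S::=h we get {h}; from S::=ε we get {ε}. So FIRST(S) = {ε, f, h}.
FIRST(J): from J::=S f h f we get {f, h}; from J::=G S f G we get {f, h}. So FIRST(J) = {f, h}.
FIRST(G): from G::=ε we get {ε}; from G::=S J f we get {f, h}. So FIRST(G) = {ε, f, h}.
FOLLOW(S) includes $ since S is the start symbol.
FOLLOW(S): in S::=G S h h, S is followed by h h with FIRST {h}; in J::=S f h f, S is followed by f h f with FIRST {f}; in J::=G S f G, S is followed by f G with FIRST {f}; in G::=S J f, S is followed by J f with FIRST {f, h}. Thus FOLLOW(S) = {$, f, h}.
FOLLOW(J): in G::=S J f, J is followed by f with FIRST {f}. Thus FOLLOW(J) = {f}.
FOLLOW(G): in S::=G S h h, G is followed by S h h with FIRST {f, h}; in J::=G S f G (occurrence 1), G is followed by S f G with FIRST {f, h}; in J::=G S f G (occurrence 2), the suffix after G is empty, so FOLLOW(G) ⊇ FOLLOW(J) = {f}. Thus FOLLOW(G) = {f, h}.

{$, f, h}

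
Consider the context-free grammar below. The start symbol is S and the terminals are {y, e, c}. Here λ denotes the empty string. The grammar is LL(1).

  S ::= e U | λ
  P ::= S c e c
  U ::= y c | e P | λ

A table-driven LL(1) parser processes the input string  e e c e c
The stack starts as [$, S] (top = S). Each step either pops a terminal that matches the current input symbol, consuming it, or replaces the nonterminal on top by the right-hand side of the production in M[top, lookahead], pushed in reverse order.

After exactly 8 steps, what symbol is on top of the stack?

c

step 1: stack=$ S  input=e e c e c $  — expand S ::= e U
step 2: stack=$ U e  input=e e c e c $  — match e
step 3: stack=$ U  input=e c e c $  — expand U ::= e P
step 4: stack=$ P e  input=e c e c $  — match e
step 5: stack=$ P  input=c e c $  — expand P ::= S c e c
step 6: stack=$ c e c S  input=c e c $  — expand S ::= λ
step 7: stack=$ c e c  input=c e c $  — match c
step 8: stack=$ c e  input=e c $  — match e
Stack after step 8: $ c (top = c).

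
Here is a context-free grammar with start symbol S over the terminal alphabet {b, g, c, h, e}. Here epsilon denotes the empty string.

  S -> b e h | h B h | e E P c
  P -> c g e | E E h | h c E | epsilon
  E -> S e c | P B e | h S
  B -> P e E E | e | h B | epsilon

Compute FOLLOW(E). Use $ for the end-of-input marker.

{b, c, e, h}

FIRST(S) = {b, e, h}
FIRST(P) = {epsilon, b, c, e, h}  (via E E h)
FIRST(B) = {epsilon, b, c, e, h}  (via P e E E)
FIRST(E) = {b, c, e, h}  (via S e c, P B e)
FOLLOW(S) includes $ since S is the start symbol.
FOLLOW(P): in S->e E P c, P is followed by c with FIRST {c}; in E->P B e, P is followed by B e with FIRST {b, c, e, h}; in B->P e E E, P is followed by e E E with FIRST {e}. Thus FOLLOW(P) = {b, c, e, h}.
FOLLOW(B): in S->h B h, B is followed by h with FIRST {h}; in E->P B e, B is followed by e with FIRST {e}; in B->h B, the suffix after B is empty (adds nothing new). Thus FOLLOW(B) = {e, h}.
FOLLOW(E): in S->e E P c, E is followed by P c with FIRST {b, c, e, h}; in P->E E h (occurrence 1), E is followed by E h with FIRST {b, c, e, h}; in P->E E h (occurrence 2), E is followed by h with FIRST {h}; in P->h c E, the suffix after E is empty, so FOLLOW(E) ⊇ FOLLOW(P) = {b, c, e, h}; in B->P e E E (occurrence 1), E is followed by E with FIRST {b, c, e, h}; in B->P e E E (occurrence 2), the suffix after E is empty, so FOLLOW(E) ⊇ FOLLOW(B) = {e, h}. Thus FOLLOW(E) = {b, c, e, h}.
FOLLOW(S): in E->S e c, S is followed by e c with FIRST {e}; in E->h S, the suffix after S is empty, so FOLLOW(S) ⊇ FOLLOW(E) = {b, c, e, h}. Thus FOLLOW(S) = {$, b, c, e, h}.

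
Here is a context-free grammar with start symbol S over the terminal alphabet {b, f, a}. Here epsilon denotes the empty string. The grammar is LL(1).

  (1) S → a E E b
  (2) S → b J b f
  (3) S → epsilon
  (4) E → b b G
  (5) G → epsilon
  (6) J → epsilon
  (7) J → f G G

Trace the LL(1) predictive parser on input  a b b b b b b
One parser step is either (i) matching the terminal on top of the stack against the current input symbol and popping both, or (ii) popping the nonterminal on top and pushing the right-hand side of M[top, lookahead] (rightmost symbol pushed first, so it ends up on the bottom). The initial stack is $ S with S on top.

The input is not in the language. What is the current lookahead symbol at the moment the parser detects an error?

step 1: stack=$ S  input=a b b b b b b $  — expand S → a E E b
step 2: stack=$ b E E a  input=a b b b b b b $  — match a
step 3: stack=$ b E E  input=b b b b b b $  — expand E → b b G
step 4: stack=$ b E G b b  input=b b b b b b $  — match b
step 5: stack=$ b E G b  input=b b b b b $  — match b
step 6: stack=$ b E G  input=b b b b $  — expand G → epsilon
step 7: stack=$ b E  input=b b b b $  — expand E → b b G
step 8: stack=$ b G b b  input=b b b b $  — match b
step 9: stack=$ b G b  input=b b b $  — match b
step 10: stack=$ b G  input=b b $  — expand G → epsilon
step 11: stack=$ b  input=b b $  — match b
step 12: stack=$  input=b $  — error: stack empty but input remains

b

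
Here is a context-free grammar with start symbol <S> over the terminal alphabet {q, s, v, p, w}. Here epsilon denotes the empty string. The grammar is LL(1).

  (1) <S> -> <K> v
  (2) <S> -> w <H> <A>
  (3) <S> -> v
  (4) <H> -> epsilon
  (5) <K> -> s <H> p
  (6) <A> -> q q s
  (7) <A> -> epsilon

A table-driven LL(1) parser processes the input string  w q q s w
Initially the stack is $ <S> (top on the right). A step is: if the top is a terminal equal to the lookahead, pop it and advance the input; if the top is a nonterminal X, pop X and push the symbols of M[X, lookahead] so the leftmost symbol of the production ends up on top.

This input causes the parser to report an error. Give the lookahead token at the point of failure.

w

step 1: stack=$ <S>  input=w q q s w $  — expand <S> -> w <H> <A>
step 2: stack=$ <A> <H> w  input=w q q s w $  — match w
step 3: stack=$ <A> <H>  input=q q s w $  — expand <H> -> epsilon
step 4: stack=$ <A>  input=q q s w $  — expand <A> -> q q s
step 5: stack=$ s q q  input=q q s w $  — match q
step 6: stack=$ s q  input=q s w $  — match q
step 7: stack=$ s  input=s w $  — match s
step 8: stack=$  input=w $  — error: stack empty but input remains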